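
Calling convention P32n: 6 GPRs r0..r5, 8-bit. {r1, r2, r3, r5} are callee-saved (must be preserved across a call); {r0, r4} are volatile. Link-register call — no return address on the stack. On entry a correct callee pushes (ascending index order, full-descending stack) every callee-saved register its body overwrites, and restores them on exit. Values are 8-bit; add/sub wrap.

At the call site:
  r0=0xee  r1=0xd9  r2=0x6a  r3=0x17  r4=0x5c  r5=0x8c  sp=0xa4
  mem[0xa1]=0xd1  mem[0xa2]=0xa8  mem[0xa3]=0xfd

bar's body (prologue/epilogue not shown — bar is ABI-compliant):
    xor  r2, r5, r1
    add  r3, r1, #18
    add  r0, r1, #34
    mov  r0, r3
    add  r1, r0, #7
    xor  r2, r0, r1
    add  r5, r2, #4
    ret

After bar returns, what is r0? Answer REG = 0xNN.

prologue: push r1 -> mem[0xa3]=0xd9, sp=0xa3
prologue: push r2 -> mem[0xa2]=0x6a, sp=0xa2
prologue: push r3 -> mem[0xa1]=0x17, sp=0xa1
prologue: push r5 -> mem[0xa0]=0x8c, sp=0xa0
body[0] xor  r2, r5, r1 -> r2=0x55
body[1] add  r3, r1, #18 -> r3=0xeb
body[2] add  r0, r1, #34 -> r0=0xfb
body[3] mov  r0, r3 -> r0=0xeb
body[4] add  r1, r0, #7 -> r1=0xf2
body[5] xor  r2, r0, r1 -> r2=0x19
body[6] add  r5, r2, #4 -> r5=0x1d
epilogue: pop r5=0x8c, sp=0xa1
epilogue: pop r3=0x17, sp=0xa2
epilogue: pop r2=0x6a, sp=0xa3
epilogue: pop r1=0xd9, sp=0xa4
r0 is caller-saved -> body value

REG = 0xeb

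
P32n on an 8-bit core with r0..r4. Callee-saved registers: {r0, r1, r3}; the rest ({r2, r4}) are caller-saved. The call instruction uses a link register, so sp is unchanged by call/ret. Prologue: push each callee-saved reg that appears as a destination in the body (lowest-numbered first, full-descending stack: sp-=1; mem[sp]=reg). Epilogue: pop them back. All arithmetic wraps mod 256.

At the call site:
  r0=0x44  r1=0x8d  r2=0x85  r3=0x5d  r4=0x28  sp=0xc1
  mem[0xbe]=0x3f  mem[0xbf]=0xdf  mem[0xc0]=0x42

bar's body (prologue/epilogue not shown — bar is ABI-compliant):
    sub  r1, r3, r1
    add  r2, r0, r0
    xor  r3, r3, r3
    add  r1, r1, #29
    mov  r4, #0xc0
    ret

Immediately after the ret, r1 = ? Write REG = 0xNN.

REG = 0x8d

prologue: push r1 -> mem[0xc0]=0x8d, sp=0xc0
prologue: push r3 -> mem[0xbf]=0x5d, sp=0xbf
body[0] sub  r1, r3, r1 -> r1=0xd0
body[1] add  r2, r0, r0 -> r2=0x88
body[2] xor  r3, r3, r3 -> r3=0x00
body[3] add  r1, r1, #29 -> r1=0xed
body[4] mov  r4, #0xc0 -> r4=0xc0
epilogue: pop r3=0x5d, sp=0xc0
epilogue: pop r1=0x8d, sp=0xc1
r1 is callee-saved -> restored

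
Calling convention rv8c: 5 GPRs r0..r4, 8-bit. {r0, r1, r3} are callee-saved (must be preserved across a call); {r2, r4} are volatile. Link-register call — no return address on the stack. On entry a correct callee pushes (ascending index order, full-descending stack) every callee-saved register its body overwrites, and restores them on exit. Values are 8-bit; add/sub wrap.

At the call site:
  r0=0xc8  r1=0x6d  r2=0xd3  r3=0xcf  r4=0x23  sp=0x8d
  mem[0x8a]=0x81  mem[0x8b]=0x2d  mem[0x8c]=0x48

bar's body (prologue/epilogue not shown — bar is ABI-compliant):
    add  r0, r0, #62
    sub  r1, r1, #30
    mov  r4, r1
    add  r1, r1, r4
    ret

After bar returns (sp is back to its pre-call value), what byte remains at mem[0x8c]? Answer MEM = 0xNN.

MEM = 0xc8

prologue: push r0 → mem[0x8c]=0xc8, sp=0x8c
prologue: push r1 → mem[0x8b]=0x6d, sp=0x8b
body[0] add  r0, r0, #62 → r0=0x06
body[1] sub  r1, r1, #30 → r1=0x4f
body[2] mov  r4, r1 → r4=0x4f
body[3] add  r1, r1, r4 → r1=0x9e
epilogue: pop r1=0x6d, sp=0x8c
epilogue: pop r0=0xc8, sp=0x8d
prologue pushed ['r0', 'r1'] at ['0x8c', '0x8b']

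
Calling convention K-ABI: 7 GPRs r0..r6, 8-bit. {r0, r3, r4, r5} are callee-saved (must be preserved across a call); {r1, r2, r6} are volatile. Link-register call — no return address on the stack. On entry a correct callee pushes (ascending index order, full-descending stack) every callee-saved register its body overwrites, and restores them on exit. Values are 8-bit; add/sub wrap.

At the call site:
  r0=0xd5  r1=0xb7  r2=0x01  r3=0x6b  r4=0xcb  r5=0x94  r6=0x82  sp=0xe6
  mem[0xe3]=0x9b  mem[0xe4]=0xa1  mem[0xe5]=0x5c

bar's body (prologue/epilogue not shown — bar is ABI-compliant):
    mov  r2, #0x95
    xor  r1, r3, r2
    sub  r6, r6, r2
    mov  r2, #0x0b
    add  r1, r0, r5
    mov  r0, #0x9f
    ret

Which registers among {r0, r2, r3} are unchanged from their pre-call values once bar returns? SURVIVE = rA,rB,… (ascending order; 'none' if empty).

SURVIVE = r0,r3

prologue: push r0 -> mem[0xe5]=0xd5, sp=0xe5
body[0] mov  r2, #0x95 -> r2=0x95
body[1] xor  r1, r3, r2 -> r1=0xfe
body[2] sub  r6, r6, r2 -> r6=0xed
body[3] mov  r2, #0x0b -> r2=0x0b
body[4] add  r1, r0, r5 -> r1=0x69
body[5] mov  r0, #0x9f -> r0=0x9f
epilogue: pop r0=0xd5, sp=0xe6
r0: callee-saved, written=True
r2: caller-saved, written=True
r3: callee-saved, written=False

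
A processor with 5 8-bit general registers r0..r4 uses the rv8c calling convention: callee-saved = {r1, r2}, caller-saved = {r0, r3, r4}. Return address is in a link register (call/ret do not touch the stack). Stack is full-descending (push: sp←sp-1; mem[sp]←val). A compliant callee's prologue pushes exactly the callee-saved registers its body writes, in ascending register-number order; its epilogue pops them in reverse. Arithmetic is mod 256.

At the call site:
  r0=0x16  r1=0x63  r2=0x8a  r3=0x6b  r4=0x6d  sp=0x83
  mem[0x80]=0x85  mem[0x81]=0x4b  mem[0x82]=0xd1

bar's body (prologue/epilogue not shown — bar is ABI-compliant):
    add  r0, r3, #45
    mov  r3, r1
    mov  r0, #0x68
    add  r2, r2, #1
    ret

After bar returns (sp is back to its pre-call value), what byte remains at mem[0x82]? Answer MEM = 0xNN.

MEM = 0x8a

prologue: push r2 -> mem[0x82]=0x8a, sp=0x82
body[0] add  r0, r3, #45 -> r0=0x98
body[1] mov  r3, r1 -> r3=0x63
body[2] mov  r0, #0x68 -> r0=0x68
body[3] add  r2, r2, #1 -> r2=0x8b
epilogue: pop r2=0x8a, sp=0x83
prologue pushed ['r2'] at ['0x82']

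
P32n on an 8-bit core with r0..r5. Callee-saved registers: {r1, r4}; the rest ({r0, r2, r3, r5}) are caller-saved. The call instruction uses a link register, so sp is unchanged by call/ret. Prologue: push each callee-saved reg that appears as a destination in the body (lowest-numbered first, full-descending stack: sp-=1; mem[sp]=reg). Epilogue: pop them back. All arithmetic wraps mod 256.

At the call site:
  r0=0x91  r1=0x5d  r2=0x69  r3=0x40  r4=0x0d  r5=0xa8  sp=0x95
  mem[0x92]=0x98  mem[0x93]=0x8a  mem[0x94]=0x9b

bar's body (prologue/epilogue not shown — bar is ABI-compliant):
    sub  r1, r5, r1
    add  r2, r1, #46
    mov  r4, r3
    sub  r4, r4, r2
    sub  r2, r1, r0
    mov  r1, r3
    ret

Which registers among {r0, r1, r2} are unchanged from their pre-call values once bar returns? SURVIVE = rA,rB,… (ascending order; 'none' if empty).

prologue: push r1 -> mem[0x94]=0x5d, sp=0x94
prologue: push r4 -> mem[0x93]=0x0d, sp=0x93
body[0] sub  r1, r5, r1 -> r1=0x4b
body[1] add  r2, r1, #46 -> r2=0x79
body[2] mov  r4, r3 -> r4=0x40
body[3] sub  r4, r4, r2 -> r4=0xc7
body[4] sub  r2, r1, r0 -> r2=0xba
body[5] mov  r1, r3 -> r1=0x40
epilogue: pop r4=0x0d, sp=0x94
epilogue: pop r1=0x5d, sp=0x95
r0: caller-saved, written=False
r1: callee-saved, written=True
r2: caller-saved, written=True

SURVIVE = r0,r1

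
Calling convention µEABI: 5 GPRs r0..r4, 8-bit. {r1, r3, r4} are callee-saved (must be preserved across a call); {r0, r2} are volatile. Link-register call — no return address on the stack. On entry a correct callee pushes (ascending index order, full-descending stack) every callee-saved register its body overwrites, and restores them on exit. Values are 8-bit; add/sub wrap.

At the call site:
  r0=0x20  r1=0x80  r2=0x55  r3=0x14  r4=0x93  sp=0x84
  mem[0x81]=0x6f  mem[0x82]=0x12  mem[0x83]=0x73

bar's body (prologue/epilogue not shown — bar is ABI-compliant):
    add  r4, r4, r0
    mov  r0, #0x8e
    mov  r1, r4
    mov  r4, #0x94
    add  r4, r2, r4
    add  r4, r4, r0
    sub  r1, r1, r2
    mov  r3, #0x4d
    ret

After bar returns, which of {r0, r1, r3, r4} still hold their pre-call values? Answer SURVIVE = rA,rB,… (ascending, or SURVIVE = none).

SURVIVE = r1,r3,r4

prologue: push r1 -> mem[0x83]=0x80, sp=0x83
prologue: push r3 -> mem[0x82]=0x14, sp=0x82
prologue: push r4 -> mem[0x81]=0x93, sp=0x81
body[0] add  r4, r4, r0 -> r4=0xb3
body[1] mov  r0, #0x8e -> r0=0x8e
body[2] mov  r1, r4 -> r1=0xb3
body[3] mov  r4, #0x94 -> r4=0x94
body[4] add  r4, r2, r4 -> r4=0xe9
body[5] add  r4, r4, r0 -> r4=0x77
body[6] sub  r1, r1, r2 -> r1=0x5e
body[7] mov  r3, #0x4d -> r3=0x4d
epilogue: pop r4=0x93, sp=0x82
epilogue: pop r3=0x14, sp=0x83
epilogue: pop r1=0x80, sp=0x84
r0: caller-saved, written=True
r1: callee-saved, written=True
r3: callee-saved, written=True
r4: callee-saved, written=True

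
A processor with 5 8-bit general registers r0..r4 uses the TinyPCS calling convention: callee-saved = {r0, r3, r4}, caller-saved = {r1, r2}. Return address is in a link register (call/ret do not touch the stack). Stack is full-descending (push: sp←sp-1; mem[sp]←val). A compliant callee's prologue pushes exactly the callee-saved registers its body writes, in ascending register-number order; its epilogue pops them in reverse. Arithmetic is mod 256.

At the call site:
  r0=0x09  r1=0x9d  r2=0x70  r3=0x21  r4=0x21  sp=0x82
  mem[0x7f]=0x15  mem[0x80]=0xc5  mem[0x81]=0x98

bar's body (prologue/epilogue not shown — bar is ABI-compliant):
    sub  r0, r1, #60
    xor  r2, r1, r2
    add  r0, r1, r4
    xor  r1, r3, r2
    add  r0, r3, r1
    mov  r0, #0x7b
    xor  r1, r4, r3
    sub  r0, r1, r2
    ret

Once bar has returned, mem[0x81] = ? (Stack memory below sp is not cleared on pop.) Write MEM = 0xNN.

prologue: push r0 → mem[0x81]=0x09, sp=0x81
body[0] sub  r0, r1, #60 → r0=0x61
body[1] xor  r2, r1, r2 → r2=0xed
body[2] add  r0, r1, r4 → r0=0xbe
body[3] xor  r1, r3, r2 → r1=0xcc
body[4] add  r0, r3, r1 → r0=0xed
body[5] mov  r0, #0x7b → r0=0x7b
body[6] xor  r1, r4, r3 → r1=0x00
body[7] sub  r0, r1, r2 → r0=0x13
epilogue: pop r0=0x09, sp=0x82
prologue pushed ['r0'] at ['0x81']

MEM = 0x09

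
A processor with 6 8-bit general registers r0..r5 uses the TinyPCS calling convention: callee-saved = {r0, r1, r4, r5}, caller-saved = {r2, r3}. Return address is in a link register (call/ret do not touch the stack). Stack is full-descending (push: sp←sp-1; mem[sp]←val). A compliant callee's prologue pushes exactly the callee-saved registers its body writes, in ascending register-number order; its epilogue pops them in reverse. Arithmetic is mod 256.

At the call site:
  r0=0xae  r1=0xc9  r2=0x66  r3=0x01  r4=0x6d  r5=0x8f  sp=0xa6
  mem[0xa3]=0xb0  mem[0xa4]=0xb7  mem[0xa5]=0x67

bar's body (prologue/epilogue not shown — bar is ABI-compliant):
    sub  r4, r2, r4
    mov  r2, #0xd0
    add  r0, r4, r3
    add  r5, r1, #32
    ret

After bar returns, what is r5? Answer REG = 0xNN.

prologue: push r0 -> mem[0xa5]=0xae, sp=0xa5
prologue: push r4 -> mem[0xa4]=0x6d, sp=0xa4
prologue: push r5 -> mem[0xa3]=0x8f, sp=0xa3
body[0] sub  r4, r2, r4 -> r4=0xf9
body[1] mov  r2, #0xd0 -> r2=0xd0
body[2] add  r0, r4, r3 -> r0=0xfa
body[3] add  r5, r1, #32 -> r5=0xe9
epilogue: pop r5=0x8f, sp=0xa4
epilogue: pop r4=0x6d, sp=0xa5
epilogue: pop r0=0xae, sp=0xa6
r5 is callee-saved -> restored

REG = 0x8f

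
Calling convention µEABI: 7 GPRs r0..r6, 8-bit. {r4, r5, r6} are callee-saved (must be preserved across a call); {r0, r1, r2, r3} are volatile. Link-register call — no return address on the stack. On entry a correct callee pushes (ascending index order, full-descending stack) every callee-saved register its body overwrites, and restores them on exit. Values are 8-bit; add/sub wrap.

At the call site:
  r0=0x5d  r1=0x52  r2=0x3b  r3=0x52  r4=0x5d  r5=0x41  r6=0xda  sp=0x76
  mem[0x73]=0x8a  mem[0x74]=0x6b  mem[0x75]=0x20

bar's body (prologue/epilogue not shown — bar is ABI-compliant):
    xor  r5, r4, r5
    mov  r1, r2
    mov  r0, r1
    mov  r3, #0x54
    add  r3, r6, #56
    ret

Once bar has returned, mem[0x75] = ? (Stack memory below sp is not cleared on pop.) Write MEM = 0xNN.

MEM = 0x41

prologue: push r5 -> mem[0x75]=0x41, sp=0x75
body[0] xor  r5, r4, r5 -> r5=0x1c
body[1] mov  r1, r2 -> r1=0x3b
body[2] mov  r0, r1 -> r0=0x3b
body[3] mov  r3, #0x54 -> r3=0x54
body[4] add  r3, r6, #56 -> r3=0x12
epilogue: pop r5=0x41, sp=0x76
prologue pushed ['r5'] at ['0x75']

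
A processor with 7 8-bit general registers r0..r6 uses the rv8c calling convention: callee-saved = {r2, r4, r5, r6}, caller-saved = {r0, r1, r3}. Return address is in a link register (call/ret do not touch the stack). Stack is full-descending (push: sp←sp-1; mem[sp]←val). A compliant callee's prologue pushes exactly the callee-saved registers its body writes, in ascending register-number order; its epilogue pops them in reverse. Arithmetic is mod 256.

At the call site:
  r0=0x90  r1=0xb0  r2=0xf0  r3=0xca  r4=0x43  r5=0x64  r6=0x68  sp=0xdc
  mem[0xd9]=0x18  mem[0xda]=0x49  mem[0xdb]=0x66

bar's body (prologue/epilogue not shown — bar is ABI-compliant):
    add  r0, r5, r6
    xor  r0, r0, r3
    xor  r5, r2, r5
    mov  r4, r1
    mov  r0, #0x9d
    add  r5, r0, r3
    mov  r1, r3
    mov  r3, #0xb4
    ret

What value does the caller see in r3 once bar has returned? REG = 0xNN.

prologue: push r4 → mem[0xdb]=0x43, sp=0xdb
prologue: push r5 → mem[0xda]=0x64, sp=0xda
body[0] add  r0, r5, r6 → r0=0xcc
body[1] xor  r0, r0, r3 → r0=0x06
body[2] xor  r5, r2, r5 → r5=0x94
body[3] mov  r4, r1 → r4=0xb0
body[4] mov  r0, #0x9d → r0=0x9d
body[5] add  r5, r0, r3 → r5=0x67
body[6] mov  r1, r3 → r1=0xca
body[7] mov  r3, #0xb4 → r3=0xb4
epilogue: pop r5=0x64, sp=0xdb
epilogue: pop r4=0x43, sp=0xdc
r3 is caller-saved → body value

REG = 0xb4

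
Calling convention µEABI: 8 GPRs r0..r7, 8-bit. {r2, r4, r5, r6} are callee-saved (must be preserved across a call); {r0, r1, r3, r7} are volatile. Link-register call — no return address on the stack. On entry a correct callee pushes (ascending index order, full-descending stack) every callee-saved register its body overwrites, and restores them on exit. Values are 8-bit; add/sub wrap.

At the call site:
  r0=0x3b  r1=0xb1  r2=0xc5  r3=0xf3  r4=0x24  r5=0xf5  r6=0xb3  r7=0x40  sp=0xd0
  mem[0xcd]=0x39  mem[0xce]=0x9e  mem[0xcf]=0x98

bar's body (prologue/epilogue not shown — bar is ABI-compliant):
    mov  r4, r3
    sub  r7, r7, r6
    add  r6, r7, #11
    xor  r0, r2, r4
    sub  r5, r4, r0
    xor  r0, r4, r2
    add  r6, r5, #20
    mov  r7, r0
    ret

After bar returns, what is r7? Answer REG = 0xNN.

prologue: push r4 → mem[0xcf]=0x24, sp=0xcf
prologue: push r5 → mem[0xce]=0xf5, sp=0xce
prologue: push r6 → mem[0xcd]=0xb3, sp=0xcd
body[0] mov  r4, r3 → r4=0xf3
body[1] sub  r7, r7, r6 → r7=0x8d
body[2] add  r6, r7, #11 → r6=0x98
body[3] xor  r0, r2, r4 → r0=0x36
body[4] sub  r5, r4, r0 → r5=0xbd
body[5] xor  r0, r4, r2 → r0=0x36
body[6] add  r6, r5, #20 → r6=0xd1
body[7] mov  r7, r0 → r7=0x36
epilogue: pop r6=0xb3, sp=0xce
epilogue: pop r5=0xf5, sp=0xcf
epilogue: pop r4=0x24, sp=0xd0
r7 is caller-saved → body value

REG = 0x36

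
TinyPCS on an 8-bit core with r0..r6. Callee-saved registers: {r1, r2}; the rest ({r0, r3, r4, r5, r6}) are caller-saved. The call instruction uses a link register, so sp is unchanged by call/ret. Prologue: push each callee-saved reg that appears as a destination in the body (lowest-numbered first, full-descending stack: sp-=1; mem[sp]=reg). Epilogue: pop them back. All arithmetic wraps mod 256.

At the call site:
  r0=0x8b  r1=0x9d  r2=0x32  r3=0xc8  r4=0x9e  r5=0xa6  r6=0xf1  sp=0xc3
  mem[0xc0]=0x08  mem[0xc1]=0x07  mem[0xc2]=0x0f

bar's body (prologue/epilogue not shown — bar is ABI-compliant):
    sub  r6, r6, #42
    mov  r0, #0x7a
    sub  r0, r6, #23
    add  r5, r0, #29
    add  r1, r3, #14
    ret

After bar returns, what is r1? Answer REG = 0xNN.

prologue: push r1 -> mem[0xc2]=0x9d, sp=0xc2
body[0] sub  r6, r6, #42 -> r6=0xc7
body[1] mov  r0, #0x7a -> r0=0x7a
body[2] sub  r0, r6, #23 -> r0=0xb0
body[3] add  r5, r0, #29 -> r5=0xcd
body[4] add  r1, r3, #14 -> r1=0xd6
epilogue: pop r1=0x9d, sp=0xc3
r1 is callee-saved -> restored

REG = 0x9d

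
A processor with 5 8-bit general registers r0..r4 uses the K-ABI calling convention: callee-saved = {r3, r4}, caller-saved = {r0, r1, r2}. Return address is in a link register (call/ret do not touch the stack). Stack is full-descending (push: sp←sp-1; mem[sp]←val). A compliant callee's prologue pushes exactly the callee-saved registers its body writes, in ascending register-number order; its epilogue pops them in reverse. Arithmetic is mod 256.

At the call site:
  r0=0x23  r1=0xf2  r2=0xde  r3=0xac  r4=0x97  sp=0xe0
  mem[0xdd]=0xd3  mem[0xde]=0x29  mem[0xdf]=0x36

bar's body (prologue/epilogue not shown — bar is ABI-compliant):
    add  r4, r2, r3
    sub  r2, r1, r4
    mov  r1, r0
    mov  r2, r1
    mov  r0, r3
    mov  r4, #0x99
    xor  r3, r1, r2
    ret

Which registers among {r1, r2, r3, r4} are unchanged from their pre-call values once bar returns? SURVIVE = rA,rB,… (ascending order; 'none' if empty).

SURVIVE = r3,r4

prologue: push r3 -> mem[0xdf]=0xac, sp=0xdf
prologue: push r4 -> mem[0xde]=0x97, sp=0xde
body[0] add  r4, r2, r3 -> r4=0x8a
body[1] sub  r2, r1, r4 -> r2=0x68
body[2] mov  r1, r0 -> r1=0x23
body[3] mov  r2, r1 -> r2=0x23
body[4] mov  r0, r3 -> r0=0xac
body[5] mov  r4, #0x99 -> r4=0x99
body[6] xor  r3, r1, r2 -> r3=0x00
epilogue: pop r4=0x97, sp=0xdf
epilogue: pop r3=0xac, sp=0xe0
r1: caller-saved, written=True
r2: caller-saved, written=True
r3: callee-saved, written=True
r4: callee-saved, written=True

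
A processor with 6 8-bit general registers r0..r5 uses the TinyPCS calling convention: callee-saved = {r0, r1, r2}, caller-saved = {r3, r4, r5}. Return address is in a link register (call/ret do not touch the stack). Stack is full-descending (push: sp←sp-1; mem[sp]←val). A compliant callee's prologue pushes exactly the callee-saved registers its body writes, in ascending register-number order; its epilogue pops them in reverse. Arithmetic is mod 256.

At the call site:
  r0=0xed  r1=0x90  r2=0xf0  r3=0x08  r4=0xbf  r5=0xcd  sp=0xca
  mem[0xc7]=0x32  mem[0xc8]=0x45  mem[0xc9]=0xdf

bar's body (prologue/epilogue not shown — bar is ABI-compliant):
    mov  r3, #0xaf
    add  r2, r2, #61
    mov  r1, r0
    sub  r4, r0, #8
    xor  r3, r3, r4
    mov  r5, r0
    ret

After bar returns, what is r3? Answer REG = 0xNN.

prologue: push r1 → mem[0xc9]=0x90, sp=0xc9
prologue: push r2 → mem[0xc8]=0xf0, sp=0xc8
body[0] mov  r3, #0xaf → r3=0xaf
body[1] add  r2, r2, #61 → r2=0x2d
body[2] mov  r1, r0 → r1=0xed
body[3] sub  r4, r0, #8 → r4=0xe5
body[4] xor  r3, r3, r4 → r3=0x4a
body[5] mov  r5, r0 → r5=0xed
epilogue: pop r2=0xf0, sp=0xc9
epilogue: pop r1=0x90, sp=0xca
r3 is caller-saved → body value

REG = 0x4a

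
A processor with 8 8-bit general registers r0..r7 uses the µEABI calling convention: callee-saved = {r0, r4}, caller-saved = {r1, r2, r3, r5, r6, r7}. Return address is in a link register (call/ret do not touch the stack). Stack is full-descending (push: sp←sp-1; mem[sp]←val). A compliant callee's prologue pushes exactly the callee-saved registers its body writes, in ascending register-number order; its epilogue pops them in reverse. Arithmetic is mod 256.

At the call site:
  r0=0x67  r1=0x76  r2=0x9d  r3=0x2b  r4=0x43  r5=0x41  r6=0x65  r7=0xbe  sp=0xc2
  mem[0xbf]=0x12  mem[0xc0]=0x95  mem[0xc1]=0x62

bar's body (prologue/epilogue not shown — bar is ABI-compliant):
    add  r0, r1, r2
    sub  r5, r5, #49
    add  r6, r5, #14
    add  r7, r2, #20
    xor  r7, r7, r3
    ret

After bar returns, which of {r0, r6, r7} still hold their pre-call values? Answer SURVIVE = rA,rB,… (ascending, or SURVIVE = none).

SURVIVE = r0

prologue: push r0 → mem[0xc1]=0x67, sp=0xc1
body[0] add  r0, r1, r2 → r0=0x13
body[1] sub  r5, r5, #49 → r5=0x10
body[2] add  r6, r5, #14 → r6=0x1e
body[3] add  r7, r2, #20 → r7=0xb1
body[4] xor  r7, r7, r3 → r7=0x9a
epilogue: pop r0=0x67, sp=0xc2
r0: callee-saved, written=True
r6: caller-saved, written=True
r7: caller-saved, written=True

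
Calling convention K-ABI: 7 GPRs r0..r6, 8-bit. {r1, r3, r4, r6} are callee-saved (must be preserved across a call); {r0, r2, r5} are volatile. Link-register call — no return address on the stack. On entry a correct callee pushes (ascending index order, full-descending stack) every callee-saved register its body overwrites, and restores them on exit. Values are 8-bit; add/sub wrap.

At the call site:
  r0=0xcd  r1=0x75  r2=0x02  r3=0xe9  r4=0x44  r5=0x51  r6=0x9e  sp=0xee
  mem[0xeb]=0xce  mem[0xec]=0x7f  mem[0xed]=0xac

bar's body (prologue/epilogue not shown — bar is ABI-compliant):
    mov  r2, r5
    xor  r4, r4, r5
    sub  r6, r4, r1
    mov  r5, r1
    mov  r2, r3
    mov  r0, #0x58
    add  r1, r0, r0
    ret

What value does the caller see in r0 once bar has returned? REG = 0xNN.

prologue: push r1 → mem[0xed]=0x75, sp=0xed
prologue: push r4 → mem[0xec]=0x44, sp=0xec
prologue: push r6 → mem[0xeb]=0x9e, sp=0xeb
body[0] mov  r2, r5 → r2=0x51
body[1] xor  r4, r4, r5 → r4=0x15
body[2] sub  r6, r4, r1 → r6=0xa0
body[3] mov  r5, r1 → r5=0x75
body[4] mov  r2, r3 → r2=0xe9
body[5] mov  r0, #0x58 → r0=0x58
body[6] add  r1, r0, r0 → r1=0xb0
epilogue: pop r6=0x9e, sp=0xec
epilogue: pop r4=0x44, sp=0xed
epilogue: pop r1=0x75, sp=0xee
r0 is caller-saved → body value

REG = 0x58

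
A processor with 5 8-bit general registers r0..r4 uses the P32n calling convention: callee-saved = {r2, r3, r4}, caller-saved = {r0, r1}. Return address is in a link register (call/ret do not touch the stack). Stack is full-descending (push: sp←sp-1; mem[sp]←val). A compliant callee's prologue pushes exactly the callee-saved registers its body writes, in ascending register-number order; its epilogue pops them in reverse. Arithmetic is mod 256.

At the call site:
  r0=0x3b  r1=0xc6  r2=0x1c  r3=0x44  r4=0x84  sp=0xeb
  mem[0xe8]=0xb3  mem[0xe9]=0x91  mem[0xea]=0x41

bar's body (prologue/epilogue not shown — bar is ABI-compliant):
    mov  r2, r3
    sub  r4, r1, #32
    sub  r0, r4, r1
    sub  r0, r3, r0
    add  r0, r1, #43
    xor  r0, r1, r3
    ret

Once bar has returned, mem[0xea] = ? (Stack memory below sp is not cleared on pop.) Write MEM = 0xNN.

prologue: push r2 → mem[0xea]=0x1c, sp=0xea
prologue: push r4 → mem[0xe9]=0x84, sp=0xe9
body[0] mov  r2, r3 → r2=0x44
body[1] sub  r4, r1, #32 → r4=0xa6
body[2] sub  r0, r4, r1 → r0=0xe0
body[3] sub  r0, r3, r0 → r0=0x64
body[4] add  r0, r1, #43 → r0=0xf1
body[5] xor  r0, r1, r3 → r0=0x82
epilogue: pop r4=0x84, sp=0xea
epilogue: pop r2=0x1c, sp=0xeb
prologue pushed ['r2', 'r4'] at ['0xea', '0xe9']

MEM = 0x1c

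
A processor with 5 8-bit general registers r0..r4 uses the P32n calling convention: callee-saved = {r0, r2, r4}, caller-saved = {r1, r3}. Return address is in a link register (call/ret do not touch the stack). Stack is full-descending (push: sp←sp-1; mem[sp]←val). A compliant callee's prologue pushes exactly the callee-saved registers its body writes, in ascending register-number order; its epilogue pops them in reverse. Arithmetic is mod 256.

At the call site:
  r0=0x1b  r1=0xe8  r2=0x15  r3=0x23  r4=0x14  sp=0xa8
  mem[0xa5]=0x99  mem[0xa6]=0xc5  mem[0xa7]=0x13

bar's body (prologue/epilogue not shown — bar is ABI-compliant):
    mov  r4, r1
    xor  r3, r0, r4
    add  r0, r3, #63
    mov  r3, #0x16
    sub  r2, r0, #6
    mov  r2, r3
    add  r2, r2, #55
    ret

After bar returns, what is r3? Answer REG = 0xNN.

REG = 0x16

prologue: push r0 -> mem[0xa7]=0x1b, sp=0xa7
prologue: push r2 -> mem[0xa6]=0x15, sp=0xa6
prologue: push r4 -> mem[0xa5]=0x14, sp=0xa5
body[0] mov  r4, r1 -> r4=0xe8
body[1] xor  r3, r0, r4 -> r3=0xf3
body[2] add  r0, r3, #63 -> r0=0x32
body[3] mov  r3, #0x16 -> r3=0x16
body[4] sub  r2, r0, #6 -> r2=0x2c
body[5] mov  r2, r3 -> r2=0x16
body[6] add  r2, r2, #55 -> r2=0x4d
epilogue: pop r4=0x14, sp=0xa6
epilogue: pop r2=0x15, sp=0xa7
epilogue: pop r0=0x1b, sp=0xa8
r3 is caller-saved -> body value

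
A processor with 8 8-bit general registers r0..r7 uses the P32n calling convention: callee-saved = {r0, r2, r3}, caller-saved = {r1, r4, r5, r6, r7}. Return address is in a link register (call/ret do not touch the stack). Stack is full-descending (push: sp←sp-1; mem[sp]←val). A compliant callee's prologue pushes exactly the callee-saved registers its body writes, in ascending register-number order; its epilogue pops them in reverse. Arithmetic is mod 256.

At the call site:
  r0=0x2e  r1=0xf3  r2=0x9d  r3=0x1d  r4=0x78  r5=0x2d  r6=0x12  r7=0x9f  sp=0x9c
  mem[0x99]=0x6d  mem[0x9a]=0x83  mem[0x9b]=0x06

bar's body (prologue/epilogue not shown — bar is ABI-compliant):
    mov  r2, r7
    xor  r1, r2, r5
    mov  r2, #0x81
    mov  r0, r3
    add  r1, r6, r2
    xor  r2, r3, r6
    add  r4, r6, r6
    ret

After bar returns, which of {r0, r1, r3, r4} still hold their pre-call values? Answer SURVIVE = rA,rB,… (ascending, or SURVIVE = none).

SURVIVE = r0,r3

prologue: push r0 -> mem[0x9b]=0x2e, sp=0x9b
prologue: push r2 -> mem[0x9a]=0x9d, sp=0x9a
body[0] mov  r2, r7 -> r2=0x9f
body[1] xor  r1, r2, r5 -> r1=0xb2
body[2] mov  r2, #0x81 -> r2=0x81
body[3] mov  r0, r3 -> r0=0x1d
body[4] add  r1, r6, r2 -> r1=0x93
body[5] xor  r2, r3, r6 -> r2=0x0f
body[6] add  r4, r6, r6 -> r4=0x24
epilogue: pop r2=0x9d, sp=0x9b
epilogue: pop r0=0x2e, sp=0x9c
r0: callee-saved, written=True
r1: caller-saved, written=True
r3: callee-saved, written=False
r4: caller-saved, written=True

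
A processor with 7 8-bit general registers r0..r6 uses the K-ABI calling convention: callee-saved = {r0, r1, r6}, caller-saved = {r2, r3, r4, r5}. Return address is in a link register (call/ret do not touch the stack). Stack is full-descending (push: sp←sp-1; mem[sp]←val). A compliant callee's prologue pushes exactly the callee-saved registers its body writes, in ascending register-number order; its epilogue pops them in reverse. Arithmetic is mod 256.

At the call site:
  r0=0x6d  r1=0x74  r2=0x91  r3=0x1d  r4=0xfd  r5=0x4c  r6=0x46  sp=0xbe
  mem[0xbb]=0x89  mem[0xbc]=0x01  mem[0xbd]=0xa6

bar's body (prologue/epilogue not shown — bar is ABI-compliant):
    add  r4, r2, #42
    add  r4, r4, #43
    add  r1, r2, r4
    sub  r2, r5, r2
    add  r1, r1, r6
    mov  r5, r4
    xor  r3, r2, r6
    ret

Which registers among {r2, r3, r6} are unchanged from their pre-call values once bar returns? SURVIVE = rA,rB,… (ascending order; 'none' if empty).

prologue: push r1 -> mem[0xbd]=0x74, sp=0xbd
body[0] add  r4, r2, #42 -> r4=0xbb
body[1] add  r4, r4, #43 -> r4=0xe6
body[2] add  r1, r2, r4 -> r1=0x77
body[3] sub  r2, r5, r2 -> r2=0xbb
body[4] add  r1, r1, r6 -> r1=0xbd
body[5] mov  r5, r4 -> r5=0xe6
body[6] xor  r3, r2, r6 -> r3=0xfd
epilogue: pop r1=0x74, sp=0xbe
r2: caller-saved, written=True
r3: caller-saved, written=True
r6: callee-saved, written=False

SURVIVE = r6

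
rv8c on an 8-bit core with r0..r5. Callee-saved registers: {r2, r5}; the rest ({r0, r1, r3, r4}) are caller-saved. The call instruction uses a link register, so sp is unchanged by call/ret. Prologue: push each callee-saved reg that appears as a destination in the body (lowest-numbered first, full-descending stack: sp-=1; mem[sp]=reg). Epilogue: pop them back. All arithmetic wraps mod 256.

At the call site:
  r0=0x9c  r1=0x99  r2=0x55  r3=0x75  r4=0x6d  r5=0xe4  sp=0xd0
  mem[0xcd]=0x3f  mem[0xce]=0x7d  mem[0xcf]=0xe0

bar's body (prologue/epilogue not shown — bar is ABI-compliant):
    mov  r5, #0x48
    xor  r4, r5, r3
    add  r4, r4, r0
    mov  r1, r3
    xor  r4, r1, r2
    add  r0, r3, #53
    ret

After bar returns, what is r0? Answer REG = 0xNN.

prologue: push r5 → mem[0xcf]=0xe4, sp=0xcf
body[0] mov  r5, #0x48 → r5=0x48
body[1] xor  r4, r5, r3 → r4=0x3d
body[2] add  r4, r4, r0 → r4=0xd9
body[3] mov  r1, r3 → r1=0x75
body[4] xor  r4, r1, r2 → r4=0x20
body[5] add  r0, r3, #53 → r0=0xaa
epilogue: pop r5=0xe4, sp=0xd0
r0 is caller-saved → body value

REG = 0xaa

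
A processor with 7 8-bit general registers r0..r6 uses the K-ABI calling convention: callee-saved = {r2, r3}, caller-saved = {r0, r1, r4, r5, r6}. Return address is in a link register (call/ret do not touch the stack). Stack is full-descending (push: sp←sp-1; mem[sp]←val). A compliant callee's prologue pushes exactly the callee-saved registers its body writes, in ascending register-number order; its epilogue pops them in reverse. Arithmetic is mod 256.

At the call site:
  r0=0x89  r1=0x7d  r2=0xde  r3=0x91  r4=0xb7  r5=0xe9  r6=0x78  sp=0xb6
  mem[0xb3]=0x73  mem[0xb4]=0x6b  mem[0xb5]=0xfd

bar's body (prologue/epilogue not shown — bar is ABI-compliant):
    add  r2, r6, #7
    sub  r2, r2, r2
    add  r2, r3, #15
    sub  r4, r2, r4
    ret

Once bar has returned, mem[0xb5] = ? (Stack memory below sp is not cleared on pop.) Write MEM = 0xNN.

MEM = 0xde

prologue: push r2 -> mem[0xb5]=0xde, sp=0xb5
body[0] add  r2, r6, #7 -> r2=0x7f
body[1] sub  r2, r2, r2 -> r2=0x00
body[2] add  r2, r3, #15 -> r2=0xa0
body[3] sub  r4, r2, r4 -> r4=0xe9
epilogue: pop r2=0xde, sp=0xb6
prologue pushed ['r2'] at ['0xb5']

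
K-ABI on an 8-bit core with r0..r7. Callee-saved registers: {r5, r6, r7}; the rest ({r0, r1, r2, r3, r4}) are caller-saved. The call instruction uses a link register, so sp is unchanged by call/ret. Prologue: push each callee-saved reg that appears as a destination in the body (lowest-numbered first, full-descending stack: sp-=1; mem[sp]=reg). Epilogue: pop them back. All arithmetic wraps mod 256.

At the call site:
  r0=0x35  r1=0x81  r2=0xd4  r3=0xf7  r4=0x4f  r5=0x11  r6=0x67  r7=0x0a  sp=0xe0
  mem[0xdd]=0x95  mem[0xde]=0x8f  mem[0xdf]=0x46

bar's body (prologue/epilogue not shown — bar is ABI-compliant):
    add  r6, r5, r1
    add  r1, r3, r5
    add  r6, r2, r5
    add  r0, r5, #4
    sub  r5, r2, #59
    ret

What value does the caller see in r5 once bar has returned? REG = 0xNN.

REG = 0x11

prologue: push r5 -> mem[0xdf]=0x11, sp=0xdf
prologue: push r6 -> mem[0xde]=0x67, sp=0xde
body[0] add  r6, r5, r1 -> r6=0x92
body[1] add  r1, r3, r5 -> r1=0x08
body[2] add  r6, r2, r5 -> r6=0xe5
body[3] add  r0, r5, #4 -> r0=0x15
body[4] sub  r5, r2, #59 -> r5=0x99
epilogue: pop r6=0x67, sp=0xdf
epilogue: pop r5=0x11, sp=0xe0
r5 is callee-saved -> restored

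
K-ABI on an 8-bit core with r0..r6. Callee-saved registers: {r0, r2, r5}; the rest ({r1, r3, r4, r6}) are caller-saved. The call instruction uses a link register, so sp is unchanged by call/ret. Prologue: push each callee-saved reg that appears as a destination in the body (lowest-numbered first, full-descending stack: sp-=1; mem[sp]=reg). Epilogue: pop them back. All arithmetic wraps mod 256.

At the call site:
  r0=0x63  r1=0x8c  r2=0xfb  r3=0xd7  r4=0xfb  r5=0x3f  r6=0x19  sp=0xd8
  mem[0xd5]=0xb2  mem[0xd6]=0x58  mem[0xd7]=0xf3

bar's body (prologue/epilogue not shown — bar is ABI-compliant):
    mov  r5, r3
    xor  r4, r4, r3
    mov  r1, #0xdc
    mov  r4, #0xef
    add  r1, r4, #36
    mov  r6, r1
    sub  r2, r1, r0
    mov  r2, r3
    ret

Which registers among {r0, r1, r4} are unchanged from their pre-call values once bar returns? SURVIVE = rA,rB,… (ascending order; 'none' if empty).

prologue: push r2 → mem[0xd7]=0xfb, sp=0xd7
prologue: push r5 → mem[0xd6]=0x3f, sp=0xd6
body[0] mov  r5, r3 → r5=0xd7
body[1] xor  r4, r4, r3 → r4=0x2c
body[2] mov  r1, #0xdc → r1=0xdc
body[3] mov  r4, #0xef → r4=0xef
body[4] add  r1, r4, #36 → r1=0x13
body[5] mov  r6, r1 → r6=0x13
body[6] sub  r2, r1, r0 → r2=0xb0
body[7] mov  r2, r3 → r2=0xd7
epilogue: pop r5=0x3f, sp=0xd7
epilogue: pop r2=0xfb, sp=0xd8
r0: callee-saved, written=False
r1: caller-saved, written=True
r4: caller-saved, written=True

SURVIVE = r0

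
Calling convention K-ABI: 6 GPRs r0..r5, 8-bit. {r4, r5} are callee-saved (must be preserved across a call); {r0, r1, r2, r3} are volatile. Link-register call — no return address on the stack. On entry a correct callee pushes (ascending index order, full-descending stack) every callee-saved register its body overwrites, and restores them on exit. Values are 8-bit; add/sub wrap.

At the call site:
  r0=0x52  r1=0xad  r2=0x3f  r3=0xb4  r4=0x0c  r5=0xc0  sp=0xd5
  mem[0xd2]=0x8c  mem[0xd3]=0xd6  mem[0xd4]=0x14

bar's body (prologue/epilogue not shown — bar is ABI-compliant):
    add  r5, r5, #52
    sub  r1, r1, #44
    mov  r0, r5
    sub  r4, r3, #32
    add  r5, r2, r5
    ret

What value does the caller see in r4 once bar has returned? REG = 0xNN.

prologue: push r4 → mem[0xd4]=0x0c, sp=0xd4
prologue: push r5 → mem[0xd3]=0xc0, sp=0xd3
body[0] add  r5, r5, #52 → r5=0xf4
body[1] sub  r1, r1, #44 → r1=0x81
body[2] mov  r0, r5 → r0=0xf4
body[3] sub  r4, r3, #32 → r4=0x94
body[4] add  r5, r2, r5 → r5=0x33
epilogue: pop r5=0xc0, sp=0xd4
epilogue: pop r4=0x0c, sp=0xd5
r4 is callee-saved → restored

REG = 0x0c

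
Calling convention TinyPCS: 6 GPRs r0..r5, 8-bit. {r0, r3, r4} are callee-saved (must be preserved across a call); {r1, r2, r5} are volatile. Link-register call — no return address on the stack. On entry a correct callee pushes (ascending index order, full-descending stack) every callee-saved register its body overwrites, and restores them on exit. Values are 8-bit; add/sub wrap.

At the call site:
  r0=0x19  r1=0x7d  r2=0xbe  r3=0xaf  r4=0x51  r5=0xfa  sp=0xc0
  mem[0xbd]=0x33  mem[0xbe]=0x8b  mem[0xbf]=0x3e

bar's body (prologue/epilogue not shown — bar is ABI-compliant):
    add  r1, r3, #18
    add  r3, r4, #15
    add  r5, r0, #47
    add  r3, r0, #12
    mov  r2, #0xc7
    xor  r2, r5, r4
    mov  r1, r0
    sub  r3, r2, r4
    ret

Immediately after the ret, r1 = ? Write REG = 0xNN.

prologue: push r3 -> mem[0xbf]=0xaf, sp=0xbf
body[0] add  r1, r3, #18 -> r1=0xc1
body[1] add  r3, r4, #15 -> r3=0x60
body[2] add  r5, r0, #47 -> r5=0x48
body[3] add  r3, r0, #12 -> r3=0x25
body[4] mov  r2, #0xc7 -> r2=0xc7
body[5] xor  r2, r5, r4 -> r2=0x19
body[6] mov  r1, r0 -> r1=0x19
body[7] sub  r3, r2, r4 -> r3=0xc8
epilogue: pop r3=0xaf, sp=0xc0
r1 is caller-saved -> body value

REG = 0x19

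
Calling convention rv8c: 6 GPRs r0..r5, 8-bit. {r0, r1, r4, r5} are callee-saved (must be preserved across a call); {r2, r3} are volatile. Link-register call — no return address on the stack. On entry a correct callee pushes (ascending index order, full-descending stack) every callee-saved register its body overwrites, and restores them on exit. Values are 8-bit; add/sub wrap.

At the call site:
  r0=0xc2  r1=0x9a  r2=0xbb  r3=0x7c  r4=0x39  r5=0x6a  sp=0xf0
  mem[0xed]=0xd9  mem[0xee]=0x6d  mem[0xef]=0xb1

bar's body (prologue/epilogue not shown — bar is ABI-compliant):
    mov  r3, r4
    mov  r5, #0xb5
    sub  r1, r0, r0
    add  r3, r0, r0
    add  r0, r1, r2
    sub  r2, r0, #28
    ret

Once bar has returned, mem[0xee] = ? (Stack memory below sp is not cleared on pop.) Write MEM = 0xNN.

MEM = 0x9a

prologue: push r0 → mem[0xef]=0xc2, sp=0xef
prologue: push r1 → mem[0xee]=0x9a, sp=0xee
prologue: push r5 → mem[0xed]=0x6a, sp=0xed
body[0] mov  r3, r4 → r3=0x39
body[1] mov  r5, #0xb5 → r5=0xb5
body[2] sub  r1, r0, r0 → r1=0x00
body[3] add  r3, r0, r0 → r3=0x84
body[4] add  r0, r1, r2 → r0=0xbb
body[5] sub  r2, r0, #28 → r2=0x9f
epilogue: pop r5=0x6a, sp=0xee
epilogue: pop r1=0x9a, sp=0xef
epilogue: pop r0=0xc2, sp=0xf0
prologue pushed ['r0', 'r1', 'r5'] at ['0xef', '0xee', '0xed']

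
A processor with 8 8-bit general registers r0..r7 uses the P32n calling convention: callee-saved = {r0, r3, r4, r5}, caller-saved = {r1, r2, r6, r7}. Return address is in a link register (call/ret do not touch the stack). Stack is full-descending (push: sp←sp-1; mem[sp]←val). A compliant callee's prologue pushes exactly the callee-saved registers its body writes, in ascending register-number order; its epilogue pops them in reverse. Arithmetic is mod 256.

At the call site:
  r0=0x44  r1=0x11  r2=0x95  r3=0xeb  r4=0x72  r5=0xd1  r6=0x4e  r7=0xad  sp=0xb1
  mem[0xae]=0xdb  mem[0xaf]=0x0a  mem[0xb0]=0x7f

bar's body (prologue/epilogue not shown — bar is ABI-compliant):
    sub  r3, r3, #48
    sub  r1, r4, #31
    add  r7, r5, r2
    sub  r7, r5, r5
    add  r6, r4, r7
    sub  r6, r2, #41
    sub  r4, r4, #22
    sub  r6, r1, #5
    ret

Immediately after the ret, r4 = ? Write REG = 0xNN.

prologue: push r3 -> mem[0xb0]=0xeb, sp=0xb0
prologue: push r4 -> mem[0xaf]=0x72, sp=0xaf
body[0] sub  r3, r3, #48 -> r3=0xbb
body[1] sub  r1, r4, #31 -> r1=0x53
body[2] add  r7, r5, r2 -> r7=0x66
body[3] sub  r7, r5, r5 -> r7=0x00
body[4] add  r6, r4, r7 -> r6=0x72
body[5] sub  r6, r2, #41 -> r6=0x6c
body[6] sub  r4, r4, #22 -> r4=0x5c
body[7] sub  r6, r1, #5 -> r6=0x4e
epilogue: pop r4=0x72, sp=0xb0
epilogue: pop r3=0xeb, sp=0xb1
r4 is callee-saved -> restored

REG = 0x72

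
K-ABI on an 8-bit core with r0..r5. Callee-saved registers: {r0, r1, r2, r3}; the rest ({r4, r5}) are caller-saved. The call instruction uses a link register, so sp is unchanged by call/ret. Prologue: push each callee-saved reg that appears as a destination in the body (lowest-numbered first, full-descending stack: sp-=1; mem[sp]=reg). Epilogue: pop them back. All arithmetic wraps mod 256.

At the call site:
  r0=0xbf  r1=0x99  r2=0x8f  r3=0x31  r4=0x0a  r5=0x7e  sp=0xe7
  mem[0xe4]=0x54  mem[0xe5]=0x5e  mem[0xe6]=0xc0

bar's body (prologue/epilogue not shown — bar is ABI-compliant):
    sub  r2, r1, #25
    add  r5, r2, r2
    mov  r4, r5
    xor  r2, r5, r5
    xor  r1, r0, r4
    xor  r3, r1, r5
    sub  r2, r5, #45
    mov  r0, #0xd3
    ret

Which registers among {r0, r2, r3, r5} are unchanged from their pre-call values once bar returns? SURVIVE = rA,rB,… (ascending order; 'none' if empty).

prologue: push r0 -> mem[0xe6]=0xbf, sp=0xe6
prologue: push r1 -> mem[0xe5]=0x99, sp=0xe5
prologue: push r2 -> mem[0xe4]=0x8f, sp=0xe4
prologue: push r3 -> mem[0xe3]=0x31, sp=0xe3
body[0] sub  r2, r1, #25 -> r2=0x80
body[1] add  r5, r2, r2 -> r5=0x00
body[2] mov  r4, r5 -> r4=0x00
body[3] xor  r2, r5, r5 -> r2=0x00
body[4] xor  r1, r0, r4 -> r1=0xbf
body[5] xor  r3, r1, r5 -> r3=0xbf
body[6] sub  r2, r5, #45 -> r2=0xd3
body[7] mov  r0, #0xd3 -> r0=0xd3
epilogue: pop r3=0x31, sp=0xe4
epilogue: pop r2=0x8f, sp=0xe5
epilogue: pop r1=0x99, sp=0xe6
epilogue: pop r0=0xbf, sp=0xe7
r0: callee-saved, written=True
r2: callee-saved, written=True
r3: callee-saved, written=True
r5: caller-saved, written=True

SURVIVE = r0,r2,r3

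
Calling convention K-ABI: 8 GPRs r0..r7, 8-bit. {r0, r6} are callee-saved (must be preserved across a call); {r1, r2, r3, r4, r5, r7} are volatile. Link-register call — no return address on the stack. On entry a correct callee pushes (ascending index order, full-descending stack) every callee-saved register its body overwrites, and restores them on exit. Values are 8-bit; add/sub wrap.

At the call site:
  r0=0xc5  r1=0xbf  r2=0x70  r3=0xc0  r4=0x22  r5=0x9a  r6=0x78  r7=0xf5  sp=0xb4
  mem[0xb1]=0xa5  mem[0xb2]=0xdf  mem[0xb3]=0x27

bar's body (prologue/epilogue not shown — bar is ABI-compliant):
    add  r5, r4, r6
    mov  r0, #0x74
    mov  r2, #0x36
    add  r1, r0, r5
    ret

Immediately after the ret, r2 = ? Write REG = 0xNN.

prologue: push r0 -> mem[0xb3]=0xc5, sp=0xb3
body[0] add  r5, r4, r6 -> r5=0x9a
body[1] mov  r0, #0x74 -> r0=0x74
body[2] mov  r2, #0x36 -> r2=0x36
body[3] add  r1, r0, r5 -> r1=0x0e
epilogue: pop r0=0xc5, sp=0xb4
r2 is caller-saved -> body value

REG = 0x36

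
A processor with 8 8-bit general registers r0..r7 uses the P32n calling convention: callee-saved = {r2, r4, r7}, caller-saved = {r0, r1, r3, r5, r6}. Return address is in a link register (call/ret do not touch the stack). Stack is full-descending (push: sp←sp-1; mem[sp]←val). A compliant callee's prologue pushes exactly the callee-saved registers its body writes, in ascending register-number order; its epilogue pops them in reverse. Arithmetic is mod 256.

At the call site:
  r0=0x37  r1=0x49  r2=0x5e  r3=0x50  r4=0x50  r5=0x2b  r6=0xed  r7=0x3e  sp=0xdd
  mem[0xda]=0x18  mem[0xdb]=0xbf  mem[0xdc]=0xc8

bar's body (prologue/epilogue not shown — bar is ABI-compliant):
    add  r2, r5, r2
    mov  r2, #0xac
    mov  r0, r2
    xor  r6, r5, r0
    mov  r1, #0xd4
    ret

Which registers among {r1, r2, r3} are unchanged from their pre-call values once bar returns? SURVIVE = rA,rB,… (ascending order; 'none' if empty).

prologue: push r2 -> mem[0xdc]=0x5e, sp=0xdc
body[0] add  r2, r5, r2 -> r2=0x89
body[1] mov  r2, #0xac -> r2=0xac
body[2] mov  r0, r2 -> r0=0xac
body[3] xor  r6, r5, r0 -> r6=0x87
body[4] mov  r1, #0xd4 -> r1=0xd4
epilogue: pop r2=0x5e, sp=0xdd
r1: caller-saved, written=True
r2: callee-saved, written=True
r3: caller-saved, written=False

SURVIVE = r2,r3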